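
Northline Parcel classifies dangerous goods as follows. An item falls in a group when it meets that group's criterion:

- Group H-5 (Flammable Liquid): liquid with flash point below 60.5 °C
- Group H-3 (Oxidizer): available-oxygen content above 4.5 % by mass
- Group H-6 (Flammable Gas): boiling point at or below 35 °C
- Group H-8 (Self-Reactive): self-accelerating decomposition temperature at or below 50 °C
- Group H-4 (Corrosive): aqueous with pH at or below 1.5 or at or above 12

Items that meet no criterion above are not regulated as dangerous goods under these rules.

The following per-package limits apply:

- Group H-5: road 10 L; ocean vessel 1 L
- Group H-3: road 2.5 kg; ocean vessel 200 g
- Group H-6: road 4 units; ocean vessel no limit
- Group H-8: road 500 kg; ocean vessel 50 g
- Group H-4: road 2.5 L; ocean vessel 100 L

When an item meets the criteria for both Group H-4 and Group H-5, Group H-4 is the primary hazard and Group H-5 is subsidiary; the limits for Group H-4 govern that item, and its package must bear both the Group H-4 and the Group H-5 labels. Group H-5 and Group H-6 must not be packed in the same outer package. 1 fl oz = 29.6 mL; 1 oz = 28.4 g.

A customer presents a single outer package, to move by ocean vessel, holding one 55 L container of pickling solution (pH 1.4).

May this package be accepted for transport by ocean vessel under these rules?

The pickling solution has pH 1.4, which is ≤ 1.5, so it is Group H-4 (Corrosive).
Group H-4 quantity: 55 L.
55 L ≤ 100 L (ocean vessel limit, Group H-4) — within limit.

Yes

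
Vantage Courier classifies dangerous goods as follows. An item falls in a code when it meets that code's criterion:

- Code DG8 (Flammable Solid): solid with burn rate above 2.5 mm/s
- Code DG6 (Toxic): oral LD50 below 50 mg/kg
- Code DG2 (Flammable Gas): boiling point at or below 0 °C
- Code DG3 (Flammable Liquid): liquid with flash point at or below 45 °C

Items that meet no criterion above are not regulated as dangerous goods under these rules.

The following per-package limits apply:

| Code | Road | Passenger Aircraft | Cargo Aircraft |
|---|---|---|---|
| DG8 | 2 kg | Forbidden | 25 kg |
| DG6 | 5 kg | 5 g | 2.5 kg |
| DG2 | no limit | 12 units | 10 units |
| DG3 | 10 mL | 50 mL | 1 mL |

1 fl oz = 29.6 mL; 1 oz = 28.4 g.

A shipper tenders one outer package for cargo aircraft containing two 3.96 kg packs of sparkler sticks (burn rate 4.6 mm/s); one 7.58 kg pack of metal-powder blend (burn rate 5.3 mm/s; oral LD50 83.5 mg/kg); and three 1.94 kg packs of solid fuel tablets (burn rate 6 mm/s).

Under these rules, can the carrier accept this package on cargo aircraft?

The sparkler sticks have burn rate 4.6 mm/s, which is > 2.5 mm/s, so they are Code DG8 (Flammable Solid).
With burn rate 5.3 mm/s (> 2.5 mm/s), the metal-powder blend falls in Code DG8.
Burn rate 6 mm/s meets the Code DG8 criterion (Flammable Solid), so the solid fuel tablets are Code DG8.
Total Code DG8: (two 3.96 kg packs = 7.92 kg) + 7.58 kg + (three 1.94 kg packs = 5.82 kg) = 21.32 kg.
That is within the Code DG8 cargo aircraft limit of 25 kg.

Yes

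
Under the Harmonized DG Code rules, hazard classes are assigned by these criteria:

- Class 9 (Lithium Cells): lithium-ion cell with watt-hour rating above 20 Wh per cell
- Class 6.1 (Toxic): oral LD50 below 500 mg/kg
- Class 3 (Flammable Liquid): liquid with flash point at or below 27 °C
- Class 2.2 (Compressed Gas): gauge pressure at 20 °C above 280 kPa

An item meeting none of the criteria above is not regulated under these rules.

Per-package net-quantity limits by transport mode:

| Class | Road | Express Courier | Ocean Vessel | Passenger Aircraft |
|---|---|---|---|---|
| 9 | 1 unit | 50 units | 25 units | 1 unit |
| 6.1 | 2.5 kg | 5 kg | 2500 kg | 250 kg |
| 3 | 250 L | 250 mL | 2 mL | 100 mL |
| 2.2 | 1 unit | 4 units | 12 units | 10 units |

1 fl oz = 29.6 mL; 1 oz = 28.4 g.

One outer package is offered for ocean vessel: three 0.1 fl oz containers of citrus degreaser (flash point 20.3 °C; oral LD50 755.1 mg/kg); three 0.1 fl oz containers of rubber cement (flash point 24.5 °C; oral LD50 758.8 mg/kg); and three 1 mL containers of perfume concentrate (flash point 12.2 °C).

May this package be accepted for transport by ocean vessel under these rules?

Citrus degreaser: flash point 20.3 °C ≤ 27 °C → Class 3 (Flammable Liquid).
With flash point 24.5 °C (≤ 27 °C), the rubber cement falls in Class 3.
The perfume concentrate has flash point 12.2 °C, which is ≤ 27 °C, so it is Class 3 (Flammable Liquid).
Total Class 3: (three 0.1 fl oz containers = 8.88 mL) + (three 0.1 fl oz containers = 8.88 mL) + (three 1 mL containers = 3 mL) = 20.76 mL.
That exceeds the Class 3 ocean vessel limit of 2 mL.

No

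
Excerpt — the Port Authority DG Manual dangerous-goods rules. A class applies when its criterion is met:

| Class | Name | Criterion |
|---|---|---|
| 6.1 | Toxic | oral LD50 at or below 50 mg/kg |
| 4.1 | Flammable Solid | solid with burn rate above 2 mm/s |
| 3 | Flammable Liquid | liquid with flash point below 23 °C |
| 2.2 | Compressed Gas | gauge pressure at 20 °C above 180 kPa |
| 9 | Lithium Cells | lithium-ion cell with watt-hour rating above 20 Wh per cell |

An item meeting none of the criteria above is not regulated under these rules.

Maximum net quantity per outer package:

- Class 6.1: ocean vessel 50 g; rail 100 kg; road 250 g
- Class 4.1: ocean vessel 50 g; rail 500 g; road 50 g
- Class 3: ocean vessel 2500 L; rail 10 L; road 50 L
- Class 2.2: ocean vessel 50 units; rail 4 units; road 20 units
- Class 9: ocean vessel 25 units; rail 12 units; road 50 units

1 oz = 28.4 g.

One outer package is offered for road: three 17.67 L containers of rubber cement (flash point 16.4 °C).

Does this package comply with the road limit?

The rubber cement has flash point 16.4 °C, which is < 23 °C, so it is Class 3 (Flammable Liquid).
Class 3 quantity: three 17.67 L containers = 53.01 L.
That exceeds the Class 3 road limit of 50 L.

No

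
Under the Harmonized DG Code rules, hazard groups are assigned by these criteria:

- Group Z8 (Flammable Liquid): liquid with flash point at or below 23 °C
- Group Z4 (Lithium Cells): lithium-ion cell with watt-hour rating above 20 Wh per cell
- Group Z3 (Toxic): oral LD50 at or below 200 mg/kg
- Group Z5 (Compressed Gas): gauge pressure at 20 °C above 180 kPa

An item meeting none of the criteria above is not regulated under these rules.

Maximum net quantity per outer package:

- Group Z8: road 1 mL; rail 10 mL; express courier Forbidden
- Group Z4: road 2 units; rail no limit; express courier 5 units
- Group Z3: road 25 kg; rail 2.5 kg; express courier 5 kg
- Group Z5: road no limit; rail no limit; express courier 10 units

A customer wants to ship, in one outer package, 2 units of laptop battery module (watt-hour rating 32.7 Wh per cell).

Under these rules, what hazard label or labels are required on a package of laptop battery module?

Laptop battery module: watt-hour rating 32.7 Wh per cell > 20 Wh per cell → Group Z4 (Lithium Cells).
Only the Group Z4 label is required.

Group Z4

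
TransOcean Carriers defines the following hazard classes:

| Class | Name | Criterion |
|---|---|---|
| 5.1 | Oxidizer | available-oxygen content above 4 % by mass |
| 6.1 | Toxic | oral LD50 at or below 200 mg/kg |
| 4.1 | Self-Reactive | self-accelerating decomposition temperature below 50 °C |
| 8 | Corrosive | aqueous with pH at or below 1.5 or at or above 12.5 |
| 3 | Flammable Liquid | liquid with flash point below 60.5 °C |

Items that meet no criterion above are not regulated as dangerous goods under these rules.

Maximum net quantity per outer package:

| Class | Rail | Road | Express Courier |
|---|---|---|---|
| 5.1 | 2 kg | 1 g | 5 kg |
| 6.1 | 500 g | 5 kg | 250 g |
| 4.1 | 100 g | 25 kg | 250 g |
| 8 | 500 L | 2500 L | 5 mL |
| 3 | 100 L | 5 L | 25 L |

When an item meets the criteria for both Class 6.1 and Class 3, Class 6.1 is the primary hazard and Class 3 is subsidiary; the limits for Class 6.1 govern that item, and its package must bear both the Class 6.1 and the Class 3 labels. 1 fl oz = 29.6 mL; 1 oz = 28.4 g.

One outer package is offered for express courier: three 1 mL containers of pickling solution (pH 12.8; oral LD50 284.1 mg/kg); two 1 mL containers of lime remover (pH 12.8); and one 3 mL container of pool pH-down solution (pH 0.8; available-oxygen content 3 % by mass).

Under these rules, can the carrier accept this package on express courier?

Pickling solution: pH 12.8 ≥ 12.5 → Class 8 (Corrosive).
With pH 12.8 (≥ 12.5), the lime remover falls in Class 8.
Pool pH-down solution: pH 0.8 ≤ 1.5 → Class 8 (Corrosive).
Class 8 net quantity: (three 1 mL containers = 3 mL) + (two 1 mL containers = 2 mL) + 3 mL = 8 mL.
8 mL > 5 mL (express courier limit, Class 8) — over the limit.

No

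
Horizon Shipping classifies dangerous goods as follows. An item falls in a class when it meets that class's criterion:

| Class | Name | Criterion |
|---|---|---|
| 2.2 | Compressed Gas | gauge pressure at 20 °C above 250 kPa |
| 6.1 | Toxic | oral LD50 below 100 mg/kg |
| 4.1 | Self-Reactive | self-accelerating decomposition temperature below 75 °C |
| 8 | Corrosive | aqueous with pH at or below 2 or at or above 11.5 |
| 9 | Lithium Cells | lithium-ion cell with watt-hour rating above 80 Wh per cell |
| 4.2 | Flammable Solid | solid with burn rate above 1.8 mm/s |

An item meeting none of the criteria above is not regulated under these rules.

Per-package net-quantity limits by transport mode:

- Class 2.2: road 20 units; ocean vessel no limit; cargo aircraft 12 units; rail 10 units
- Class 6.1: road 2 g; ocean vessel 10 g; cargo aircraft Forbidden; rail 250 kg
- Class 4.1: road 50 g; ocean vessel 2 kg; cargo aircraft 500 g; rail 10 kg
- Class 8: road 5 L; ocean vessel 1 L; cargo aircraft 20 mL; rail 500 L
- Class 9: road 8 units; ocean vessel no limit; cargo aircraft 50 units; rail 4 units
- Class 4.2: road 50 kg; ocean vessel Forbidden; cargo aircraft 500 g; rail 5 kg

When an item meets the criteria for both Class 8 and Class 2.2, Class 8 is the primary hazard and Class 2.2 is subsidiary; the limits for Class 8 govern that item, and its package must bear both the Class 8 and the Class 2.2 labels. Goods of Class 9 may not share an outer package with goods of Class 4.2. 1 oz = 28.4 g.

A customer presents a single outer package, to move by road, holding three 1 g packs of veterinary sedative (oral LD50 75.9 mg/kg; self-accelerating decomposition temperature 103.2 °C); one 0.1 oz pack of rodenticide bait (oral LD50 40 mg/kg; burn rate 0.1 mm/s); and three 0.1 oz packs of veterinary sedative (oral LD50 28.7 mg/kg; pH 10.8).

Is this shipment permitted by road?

No

The veterinary sedative has oral LD50 75.9 mg/kg, which is < 100 mg/kg, so it is Class 6.1 (Toxic).
The rodenticide bait has oral LD50 40 mg/kg, which is < 100 mg/kg, so it is Class 6.1 (Toxic).
Veterinary sedative: oral LD50 28.7 mg/kg < 100 mg/kg → Class 6.1 (Toxic).
Class 6.1 net quantity: (three 1 g packs = 3 g) + (one 0.1 oz pack = 2.84 g) + (three 0.1 oz packs = 8.52 g) = 14.36 g.
14.36 g exceeds the road limit of 2 g for Class 6.1.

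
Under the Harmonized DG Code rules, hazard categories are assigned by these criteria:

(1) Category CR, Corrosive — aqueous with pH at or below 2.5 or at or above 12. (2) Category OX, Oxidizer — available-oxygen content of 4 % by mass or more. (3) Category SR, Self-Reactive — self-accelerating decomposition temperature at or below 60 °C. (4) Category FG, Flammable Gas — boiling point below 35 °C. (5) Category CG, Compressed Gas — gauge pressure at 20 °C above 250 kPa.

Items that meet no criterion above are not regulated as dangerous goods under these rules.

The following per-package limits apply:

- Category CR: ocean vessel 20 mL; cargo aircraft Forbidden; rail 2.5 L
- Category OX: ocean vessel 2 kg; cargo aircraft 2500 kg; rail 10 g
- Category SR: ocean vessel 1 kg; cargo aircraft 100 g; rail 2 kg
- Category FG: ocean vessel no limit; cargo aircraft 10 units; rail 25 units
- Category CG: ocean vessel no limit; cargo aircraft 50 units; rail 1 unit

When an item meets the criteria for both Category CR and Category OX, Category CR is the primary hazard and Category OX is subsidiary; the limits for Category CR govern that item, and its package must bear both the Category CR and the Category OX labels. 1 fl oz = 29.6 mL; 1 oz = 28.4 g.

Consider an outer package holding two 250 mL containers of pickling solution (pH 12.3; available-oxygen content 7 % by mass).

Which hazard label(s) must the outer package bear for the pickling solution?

pH 12.3 meets the Category CR criterion (Corrosive), so the pickling solution is Category CR.
Available-oxygen content 7 % by mass meets the Category OX criterion (Oxidizer), so the pickling solution is Category OX.
By the precedence rule Category CR is primary and Category OX is subsidiary, and that rule requires both labels on the package.

Category CR and OX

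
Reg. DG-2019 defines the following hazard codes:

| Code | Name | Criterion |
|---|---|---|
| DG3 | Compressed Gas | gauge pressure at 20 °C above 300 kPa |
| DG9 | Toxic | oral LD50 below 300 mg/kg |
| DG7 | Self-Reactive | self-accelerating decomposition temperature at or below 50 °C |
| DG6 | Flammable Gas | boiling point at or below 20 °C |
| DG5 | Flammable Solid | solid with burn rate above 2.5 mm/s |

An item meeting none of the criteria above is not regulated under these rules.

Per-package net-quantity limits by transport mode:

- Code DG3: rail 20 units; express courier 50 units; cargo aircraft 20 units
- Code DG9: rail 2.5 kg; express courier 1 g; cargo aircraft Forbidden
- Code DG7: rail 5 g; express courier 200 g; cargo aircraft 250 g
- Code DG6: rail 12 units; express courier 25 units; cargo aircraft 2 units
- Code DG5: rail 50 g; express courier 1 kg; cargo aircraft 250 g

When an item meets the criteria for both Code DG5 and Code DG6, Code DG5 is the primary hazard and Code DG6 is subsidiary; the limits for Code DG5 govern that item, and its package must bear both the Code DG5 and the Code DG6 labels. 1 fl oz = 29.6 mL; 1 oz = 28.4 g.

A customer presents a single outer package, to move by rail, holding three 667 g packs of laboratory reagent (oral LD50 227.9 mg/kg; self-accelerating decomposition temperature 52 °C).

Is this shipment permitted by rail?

Yes

The laboratory reagent has oral LD50 227.9 mg/kg, which is < 300 mg/kg, so it is Code DG9 (Toxic).
Code DG9 quantity: three 667 g packs = 2.001 kg.
That is within the Code DG9 rail limit of 2.5 kg.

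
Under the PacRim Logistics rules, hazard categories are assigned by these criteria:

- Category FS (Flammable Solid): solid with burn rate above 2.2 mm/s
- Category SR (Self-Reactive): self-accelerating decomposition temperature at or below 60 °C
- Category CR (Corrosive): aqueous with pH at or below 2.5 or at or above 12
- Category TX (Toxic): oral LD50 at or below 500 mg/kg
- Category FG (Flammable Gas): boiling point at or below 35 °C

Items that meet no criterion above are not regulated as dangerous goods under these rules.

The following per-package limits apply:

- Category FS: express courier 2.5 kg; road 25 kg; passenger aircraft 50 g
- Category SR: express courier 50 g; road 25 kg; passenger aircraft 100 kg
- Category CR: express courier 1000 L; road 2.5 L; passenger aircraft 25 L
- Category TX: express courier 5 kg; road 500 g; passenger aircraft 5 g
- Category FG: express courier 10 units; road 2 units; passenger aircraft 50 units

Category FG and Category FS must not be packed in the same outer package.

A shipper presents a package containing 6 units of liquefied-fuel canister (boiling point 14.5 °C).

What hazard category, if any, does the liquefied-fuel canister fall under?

Category FG

Boiling point 14.5 °C meets the Category FG criterion (Flammable Gas), so the liquefied-fuel canister is Category FG.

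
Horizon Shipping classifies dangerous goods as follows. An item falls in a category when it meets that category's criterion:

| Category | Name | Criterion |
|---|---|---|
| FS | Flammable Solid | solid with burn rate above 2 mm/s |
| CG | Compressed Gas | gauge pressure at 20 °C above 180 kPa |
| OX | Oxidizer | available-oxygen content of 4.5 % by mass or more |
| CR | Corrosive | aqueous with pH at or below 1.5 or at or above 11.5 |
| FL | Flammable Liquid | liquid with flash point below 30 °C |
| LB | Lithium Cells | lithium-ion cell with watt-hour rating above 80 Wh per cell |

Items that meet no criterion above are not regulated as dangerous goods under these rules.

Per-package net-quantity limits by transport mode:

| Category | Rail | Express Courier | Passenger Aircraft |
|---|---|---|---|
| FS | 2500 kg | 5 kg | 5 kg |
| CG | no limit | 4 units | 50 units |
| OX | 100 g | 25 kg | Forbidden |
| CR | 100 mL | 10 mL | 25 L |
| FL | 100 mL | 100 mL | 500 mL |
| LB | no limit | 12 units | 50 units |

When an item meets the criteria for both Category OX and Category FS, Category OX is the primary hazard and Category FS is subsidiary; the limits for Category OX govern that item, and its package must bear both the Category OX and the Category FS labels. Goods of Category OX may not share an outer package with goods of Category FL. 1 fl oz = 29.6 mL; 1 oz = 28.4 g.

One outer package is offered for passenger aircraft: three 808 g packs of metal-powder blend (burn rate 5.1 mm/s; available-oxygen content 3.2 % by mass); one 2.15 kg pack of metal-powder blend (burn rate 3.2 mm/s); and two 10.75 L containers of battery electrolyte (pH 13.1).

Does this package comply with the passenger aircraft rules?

Burn rate 5.1 mm/s meets the Category FS criterion (Flammable Solid), so the metal-powder blend is Category FS.
With burn rate 3.2 mm/s (> 2 mm/s), the metal-powder blend falls in Category FS.
Battery electrolyte: pH 13.1 ≥ 11.5 → Category CR (Corrosive).
Category FS net quantity: (three 808 g packs = 2.424 kg) + 2.15 kg = 4.574 kg.
4.574 kg is within the passenger aircraft limit of 5 kg for Category FS.
Category CR quantity: two 10.75 L containers = 21.5 L.
21.5 L ≤ 25 L (passenger aircraft limit, Category CR) — within limit.
The segregation rule (Category OX with Category FL) does not apply to Category FS with Category CR.
Every hazard category is within its passenger aircraft limit and no segregation rule is violated.

Yes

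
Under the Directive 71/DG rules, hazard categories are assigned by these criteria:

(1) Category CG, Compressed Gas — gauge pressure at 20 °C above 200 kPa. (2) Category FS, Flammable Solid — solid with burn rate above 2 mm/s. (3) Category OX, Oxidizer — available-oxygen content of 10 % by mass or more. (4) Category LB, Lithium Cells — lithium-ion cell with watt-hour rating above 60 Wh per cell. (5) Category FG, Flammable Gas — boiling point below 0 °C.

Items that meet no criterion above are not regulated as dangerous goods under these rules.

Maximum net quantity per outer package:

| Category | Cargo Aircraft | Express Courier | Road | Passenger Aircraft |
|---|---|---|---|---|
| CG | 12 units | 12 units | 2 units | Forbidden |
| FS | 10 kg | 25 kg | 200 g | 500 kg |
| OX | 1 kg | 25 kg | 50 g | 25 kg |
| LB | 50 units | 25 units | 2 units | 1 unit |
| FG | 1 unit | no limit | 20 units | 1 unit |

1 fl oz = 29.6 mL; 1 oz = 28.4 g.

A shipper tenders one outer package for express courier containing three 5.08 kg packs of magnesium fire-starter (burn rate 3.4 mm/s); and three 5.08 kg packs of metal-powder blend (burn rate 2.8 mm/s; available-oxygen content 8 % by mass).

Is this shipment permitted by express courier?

No

The magnesium fire-starter has burn rate 3.4 mm/s, which is > 2 mm/s, so it is Category FS (Flammable Solid).
With burn rate 2.8 mm/s (> 2 mm/s), the metal-powder blend falls in Category FS.
Total Category FS: (three 5.08 kg packs = 15.24 kg) + (three 5.08 kg packs = 15.24 kg) = 30.48 kg.
30.48 kg exceeds the express courier limit of 25 kg for Category FS.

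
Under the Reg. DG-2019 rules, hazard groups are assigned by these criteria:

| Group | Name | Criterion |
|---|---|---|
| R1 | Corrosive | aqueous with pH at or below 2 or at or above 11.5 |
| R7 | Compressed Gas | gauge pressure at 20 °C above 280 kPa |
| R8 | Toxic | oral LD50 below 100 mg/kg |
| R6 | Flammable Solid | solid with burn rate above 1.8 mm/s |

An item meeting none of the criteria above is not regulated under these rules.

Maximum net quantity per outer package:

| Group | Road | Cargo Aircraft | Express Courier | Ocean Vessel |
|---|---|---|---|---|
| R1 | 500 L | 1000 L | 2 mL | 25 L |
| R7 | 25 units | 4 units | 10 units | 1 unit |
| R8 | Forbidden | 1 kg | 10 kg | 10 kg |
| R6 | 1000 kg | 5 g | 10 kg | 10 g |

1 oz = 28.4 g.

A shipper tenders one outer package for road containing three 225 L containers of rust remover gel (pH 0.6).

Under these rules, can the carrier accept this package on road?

No

The rust remover gel has pH 0.6, which is ≤ 2, so it is Group R1 (Corrosive).
Group R1 quantity: three 225 L containers = 675 L.
675 L exceeds the road limit of 500 L for Group R1.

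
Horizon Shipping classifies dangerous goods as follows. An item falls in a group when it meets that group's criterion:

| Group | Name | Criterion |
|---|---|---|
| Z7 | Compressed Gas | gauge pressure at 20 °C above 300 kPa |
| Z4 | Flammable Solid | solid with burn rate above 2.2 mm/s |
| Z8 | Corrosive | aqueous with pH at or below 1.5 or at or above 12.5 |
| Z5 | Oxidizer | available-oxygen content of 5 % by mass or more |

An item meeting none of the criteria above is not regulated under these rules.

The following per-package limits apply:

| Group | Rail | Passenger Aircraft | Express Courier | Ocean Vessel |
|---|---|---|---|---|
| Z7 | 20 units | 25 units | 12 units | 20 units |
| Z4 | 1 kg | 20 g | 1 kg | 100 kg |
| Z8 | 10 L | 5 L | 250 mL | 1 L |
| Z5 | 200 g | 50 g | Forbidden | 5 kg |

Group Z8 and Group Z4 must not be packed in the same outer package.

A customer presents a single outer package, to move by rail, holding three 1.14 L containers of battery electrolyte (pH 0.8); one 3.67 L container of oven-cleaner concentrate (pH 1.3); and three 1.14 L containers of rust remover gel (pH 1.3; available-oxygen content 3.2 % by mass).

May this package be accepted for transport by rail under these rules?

The battery electrolyte has pH 0.8, which is ≤ 1.5, so it is Group Z8 (Corrosive).
The oven-cleaner concentrate has pH 1.3, which is ≤ 1.5, so it is Group Z8 (Corrosive).
pH 1.3 meets the Group Z8 criterion (Corrosive), so the rust remover gel is Group Z8.
Group Z8 net quantity: (three 1.14 L containers = 3.42 L) + 3.67 L + (three 1.14 L containers = 3.42 L) = 10.51 L.
10.51 L > 10 L (rail limit, Group Z8) — over the limit.

No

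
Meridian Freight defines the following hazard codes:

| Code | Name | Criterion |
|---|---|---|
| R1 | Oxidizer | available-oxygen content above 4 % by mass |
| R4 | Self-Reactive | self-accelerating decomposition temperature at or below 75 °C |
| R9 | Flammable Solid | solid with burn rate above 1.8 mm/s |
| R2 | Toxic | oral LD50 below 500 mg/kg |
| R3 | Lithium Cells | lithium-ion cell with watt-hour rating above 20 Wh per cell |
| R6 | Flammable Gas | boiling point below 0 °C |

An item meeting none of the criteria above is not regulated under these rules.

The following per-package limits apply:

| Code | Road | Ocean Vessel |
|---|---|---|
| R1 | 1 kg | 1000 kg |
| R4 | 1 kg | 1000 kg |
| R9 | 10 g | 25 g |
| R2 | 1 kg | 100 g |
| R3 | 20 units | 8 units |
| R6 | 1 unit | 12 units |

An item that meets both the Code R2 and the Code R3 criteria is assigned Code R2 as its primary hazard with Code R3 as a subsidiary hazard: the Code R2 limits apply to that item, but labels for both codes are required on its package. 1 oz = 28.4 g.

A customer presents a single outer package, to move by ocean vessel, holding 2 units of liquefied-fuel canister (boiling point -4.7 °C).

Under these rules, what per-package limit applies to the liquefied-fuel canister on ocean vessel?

With boiling point -4.7 °C (< 0 °C), the liquefied-fuel canister falls in Code R6.
The ocean vessel limit for Code R6 is 12 units.

12 units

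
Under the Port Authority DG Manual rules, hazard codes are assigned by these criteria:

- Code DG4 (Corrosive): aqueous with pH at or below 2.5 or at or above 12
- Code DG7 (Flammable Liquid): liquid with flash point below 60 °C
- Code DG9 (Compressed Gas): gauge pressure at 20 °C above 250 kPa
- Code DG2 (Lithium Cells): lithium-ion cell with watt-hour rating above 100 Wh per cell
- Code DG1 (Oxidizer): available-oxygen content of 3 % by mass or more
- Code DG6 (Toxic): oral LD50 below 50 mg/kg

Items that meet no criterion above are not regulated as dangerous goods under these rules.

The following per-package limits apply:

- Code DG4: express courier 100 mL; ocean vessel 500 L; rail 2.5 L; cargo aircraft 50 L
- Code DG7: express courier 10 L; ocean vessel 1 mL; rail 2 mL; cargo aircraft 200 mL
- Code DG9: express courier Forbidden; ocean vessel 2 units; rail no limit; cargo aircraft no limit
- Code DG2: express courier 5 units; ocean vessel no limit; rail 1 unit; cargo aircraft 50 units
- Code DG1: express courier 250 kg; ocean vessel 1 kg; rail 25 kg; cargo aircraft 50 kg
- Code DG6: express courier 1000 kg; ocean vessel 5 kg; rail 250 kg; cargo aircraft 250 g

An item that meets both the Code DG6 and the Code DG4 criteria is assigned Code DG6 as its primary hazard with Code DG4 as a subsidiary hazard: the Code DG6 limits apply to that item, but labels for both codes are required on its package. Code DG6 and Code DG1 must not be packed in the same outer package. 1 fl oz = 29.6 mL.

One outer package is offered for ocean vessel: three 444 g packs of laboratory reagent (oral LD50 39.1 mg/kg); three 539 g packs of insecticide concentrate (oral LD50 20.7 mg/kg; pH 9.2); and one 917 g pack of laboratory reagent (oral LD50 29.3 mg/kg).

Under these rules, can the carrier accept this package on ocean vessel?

With oral LD50 39.1 mg/kg (< 50 mg/kg), the laboratory reagent falls in Code DG6.
Insecticide concentrate: oral LD50 20.7 mg/kg < 50 mg/kg → Code DG6 (Toxic).
Oral LD50 29.3 mg/kg meets the Code DG6 criterion (Toxic), so the laboratory reagent is Code DG6.
Total Code DG6: (three 444 g packs = 1.332 kg) + (three 539 g packs = 1.617 kg) + 917 g = 3.866 kg.
That is within the Code DG6 ocean vessel limit of 5 kg.

Yes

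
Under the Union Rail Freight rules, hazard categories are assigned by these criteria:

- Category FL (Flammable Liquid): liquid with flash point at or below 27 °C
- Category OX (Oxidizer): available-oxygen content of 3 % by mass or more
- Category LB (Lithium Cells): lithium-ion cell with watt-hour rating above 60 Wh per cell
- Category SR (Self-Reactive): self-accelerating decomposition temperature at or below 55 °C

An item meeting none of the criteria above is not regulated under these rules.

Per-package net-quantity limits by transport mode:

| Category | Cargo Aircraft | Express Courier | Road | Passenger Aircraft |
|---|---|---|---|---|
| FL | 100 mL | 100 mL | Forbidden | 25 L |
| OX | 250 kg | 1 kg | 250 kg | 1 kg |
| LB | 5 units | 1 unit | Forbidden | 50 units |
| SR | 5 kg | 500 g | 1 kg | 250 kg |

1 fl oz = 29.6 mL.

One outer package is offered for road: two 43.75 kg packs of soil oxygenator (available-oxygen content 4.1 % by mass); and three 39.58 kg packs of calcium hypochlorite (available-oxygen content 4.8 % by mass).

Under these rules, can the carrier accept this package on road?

Available-oxygen content 4.1 % by mass meets the Category OX criterion (Oxidizer), so the soil oxygenator is Category OX.
Calcium hypochlorite: available-oxygen content 4.8 % by mass ≥ 3 % by mass → Category OX (Oxidizer).
Total Category OX: (two 43.75 kg packs = 87.5 kg) + (three 39.58 kg packs = 118.74 kg) = 206.24 kg.
206.24 kg ≤ 250 kg (road limit, Category OX) — within limit.

Yes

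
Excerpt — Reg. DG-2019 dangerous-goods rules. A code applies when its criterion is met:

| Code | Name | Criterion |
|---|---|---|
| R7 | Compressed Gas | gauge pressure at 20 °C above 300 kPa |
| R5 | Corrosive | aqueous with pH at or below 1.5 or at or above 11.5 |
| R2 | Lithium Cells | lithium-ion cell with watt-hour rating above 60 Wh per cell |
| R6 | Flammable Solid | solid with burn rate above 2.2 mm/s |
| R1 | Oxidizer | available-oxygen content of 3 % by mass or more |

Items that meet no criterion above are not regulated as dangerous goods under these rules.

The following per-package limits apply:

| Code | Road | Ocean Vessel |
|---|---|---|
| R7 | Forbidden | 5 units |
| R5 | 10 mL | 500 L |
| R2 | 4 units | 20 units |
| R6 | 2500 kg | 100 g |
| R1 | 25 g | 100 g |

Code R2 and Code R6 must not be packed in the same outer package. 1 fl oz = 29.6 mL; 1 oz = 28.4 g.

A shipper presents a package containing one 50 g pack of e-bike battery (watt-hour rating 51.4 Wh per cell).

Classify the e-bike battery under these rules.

watt-hour rating 51.4 Wh per cell is not above 60 Wh per cell, so Code R2 does not apply.
No criterion is met, so the item is not regulated.

Not regulated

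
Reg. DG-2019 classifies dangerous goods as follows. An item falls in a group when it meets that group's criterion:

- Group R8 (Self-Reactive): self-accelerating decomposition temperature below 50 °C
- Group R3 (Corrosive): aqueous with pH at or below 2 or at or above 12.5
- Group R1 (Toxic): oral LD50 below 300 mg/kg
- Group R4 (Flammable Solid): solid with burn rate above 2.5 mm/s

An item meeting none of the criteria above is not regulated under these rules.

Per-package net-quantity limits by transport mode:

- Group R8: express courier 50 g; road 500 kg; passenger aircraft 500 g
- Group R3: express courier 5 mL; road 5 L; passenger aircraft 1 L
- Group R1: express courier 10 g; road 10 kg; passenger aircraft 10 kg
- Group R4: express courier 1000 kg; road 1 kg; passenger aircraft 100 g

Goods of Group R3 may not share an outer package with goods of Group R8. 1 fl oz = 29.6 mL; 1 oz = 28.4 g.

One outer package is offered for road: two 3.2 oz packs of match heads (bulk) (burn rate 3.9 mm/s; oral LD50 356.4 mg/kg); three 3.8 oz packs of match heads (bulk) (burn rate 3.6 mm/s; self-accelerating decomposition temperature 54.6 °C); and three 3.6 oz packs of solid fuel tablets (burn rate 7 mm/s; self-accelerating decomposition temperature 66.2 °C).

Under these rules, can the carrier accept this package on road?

With burn rate 3.9 mm/s (> 2.5 mm/s), the match heads (bulk) fall in Group R4.
With burn rate 3.6 mm/s (> 2.5 mm/s), the match heads (bulk) fall in Group R4.
Burn rate 7 mm/s meets the Group R4 criterion (Flammable Solid), so the solid fuel tablets are Group R4.
Group R4 net quantity: (two 3.2 oz packs = 181.76 g) + (three 3.8 oz packs = 323.76 g) + (three 3.6 oz packs = 306.72 g) = 812.24 g.
812.24 g is within the road limit of 1 kg for Group R4.

Yes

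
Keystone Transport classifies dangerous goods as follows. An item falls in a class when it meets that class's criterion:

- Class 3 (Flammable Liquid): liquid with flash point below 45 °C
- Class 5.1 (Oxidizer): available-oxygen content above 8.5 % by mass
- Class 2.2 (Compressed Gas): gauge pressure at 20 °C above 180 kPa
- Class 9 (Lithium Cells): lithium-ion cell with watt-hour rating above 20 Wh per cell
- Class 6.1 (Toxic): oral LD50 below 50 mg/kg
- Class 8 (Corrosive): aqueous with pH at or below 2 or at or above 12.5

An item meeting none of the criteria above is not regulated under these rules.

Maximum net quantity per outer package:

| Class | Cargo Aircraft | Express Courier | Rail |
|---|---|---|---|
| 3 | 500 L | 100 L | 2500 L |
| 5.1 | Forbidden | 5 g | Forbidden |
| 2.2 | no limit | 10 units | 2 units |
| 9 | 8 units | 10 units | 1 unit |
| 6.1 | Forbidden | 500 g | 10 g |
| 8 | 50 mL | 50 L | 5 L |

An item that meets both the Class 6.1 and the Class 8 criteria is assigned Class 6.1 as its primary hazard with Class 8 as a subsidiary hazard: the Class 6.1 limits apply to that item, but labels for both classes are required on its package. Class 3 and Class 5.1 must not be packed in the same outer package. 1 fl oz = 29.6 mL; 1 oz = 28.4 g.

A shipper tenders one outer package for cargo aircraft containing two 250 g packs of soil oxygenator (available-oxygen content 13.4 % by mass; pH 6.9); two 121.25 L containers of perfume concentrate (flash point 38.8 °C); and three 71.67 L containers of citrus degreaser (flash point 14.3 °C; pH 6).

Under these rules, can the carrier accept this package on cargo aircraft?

Soil oxygenator: available-oxygen content 13.4 % by mass > 8.5 % by mass → Class 5.1 (Oxidizer).
The perfume concentrate has flash point 38.8 °C, which is < 45 °C, so it is Class 3 (Flammable Liquid).
Flash point 14.3 °C meets the Class 3 criterion (Flammable Liquid), so the citrus degreaser is Class 3.
Class 3 net quantity: (two 121.25 L containers = 242.5 L) + (three 71.67 L containers = 215.01 L) = 457.51 L.
That is within the Class 3 cargo aircraft limit of 500 L.
Class 5.1 quantity: two 250 g packs = 500 g.
Class 5.1 is Forbidden by cargo aircraft.
Class 3 and Class 5.1 may not share an outer package.

No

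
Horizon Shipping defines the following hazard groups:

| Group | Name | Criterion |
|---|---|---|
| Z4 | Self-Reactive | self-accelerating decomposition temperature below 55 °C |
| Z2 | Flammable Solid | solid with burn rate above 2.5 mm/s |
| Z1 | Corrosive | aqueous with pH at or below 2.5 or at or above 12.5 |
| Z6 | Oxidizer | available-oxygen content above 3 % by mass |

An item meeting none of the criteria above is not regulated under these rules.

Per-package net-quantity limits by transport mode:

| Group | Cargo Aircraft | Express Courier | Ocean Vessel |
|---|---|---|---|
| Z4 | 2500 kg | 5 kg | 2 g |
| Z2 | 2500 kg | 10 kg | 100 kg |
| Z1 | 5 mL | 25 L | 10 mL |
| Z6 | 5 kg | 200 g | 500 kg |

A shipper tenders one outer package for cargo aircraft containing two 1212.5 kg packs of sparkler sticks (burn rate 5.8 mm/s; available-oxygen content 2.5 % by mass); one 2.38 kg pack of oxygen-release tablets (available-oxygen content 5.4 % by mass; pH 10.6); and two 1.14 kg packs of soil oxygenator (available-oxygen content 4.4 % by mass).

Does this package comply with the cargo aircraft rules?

Yes

With burn rate 5.8 mm/s (> 2.5 mm/s), the sparkler sticks fall in Group Z2.
Oxygen-release tablets: available-oxygen content 5.4 % by mass > 3 % by mass → Group Z6 (Oxidizer).
Soil oxygenator: available-oxygen content 4.4 % by mass > 3 % by mass → Group Z6 (Oxidizer).
Group Z2 quantity: two 1212.5 kg packs = 2425 kg.
2425 kg is within the cargo aircraft limit of 2500 kg for Group Z2.
Group Z6 net quantity: 2.38 kg + (two 1.14 kg packs = 2.28 kg) = 4.66 kg.
4.66 kg ≤ 5 kg (cargo aircraft limit, Group Z6) — within limit.
Every hazard group is within its cargo aircraft limit and no segregation rule is violated.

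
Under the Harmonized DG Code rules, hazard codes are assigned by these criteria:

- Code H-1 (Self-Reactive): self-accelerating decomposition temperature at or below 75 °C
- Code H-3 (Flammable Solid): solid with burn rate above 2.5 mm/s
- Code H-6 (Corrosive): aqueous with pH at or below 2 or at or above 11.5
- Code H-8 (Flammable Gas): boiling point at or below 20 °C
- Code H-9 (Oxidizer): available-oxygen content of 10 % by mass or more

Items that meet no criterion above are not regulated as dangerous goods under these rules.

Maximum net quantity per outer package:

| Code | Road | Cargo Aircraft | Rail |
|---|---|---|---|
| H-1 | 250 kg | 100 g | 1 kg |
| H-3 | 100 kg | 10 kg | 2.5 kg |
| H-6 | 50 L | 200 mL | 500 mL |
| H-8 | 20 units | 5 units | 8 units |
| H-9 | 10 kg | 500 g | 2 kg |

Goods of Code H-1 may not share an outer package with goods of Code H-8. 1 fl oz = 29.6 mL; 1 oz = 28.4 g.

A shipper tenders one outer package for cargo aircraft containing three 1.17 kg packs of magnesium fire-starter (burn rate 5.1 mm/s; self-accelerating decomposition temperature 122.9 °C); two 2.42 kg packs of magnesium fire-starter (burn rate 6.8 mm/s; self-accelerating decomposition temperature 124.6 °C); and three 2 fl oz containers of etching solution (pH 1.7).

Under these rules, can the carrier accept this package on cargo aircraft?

Yes

The magnesium fire-starter has burn rate 5.1 mm/s, which is > 2.5 mm/s, so it is Code H-3 (Flammable Solid).
Burn rate 6.8 mm/s meets the Code H-3 criterion (Flammable Solid), so the magnesium fire-starter is Code H-3.
The etching solution has pH 1.7, which is ≤ 2, so it is Code H-6 (Corrosive).
Code H-6 quantity: three 2 fl oz containers = 177.6 mL.
That is within the Code H-6 cargo aircraft limit of 200 mL.
Total Code H-3: (three 1.17 kg packs = 3.51 kg) + (two 2.42 kg packs = 4.84 kg) = 8.35 kg.
8.35 kg ≤ 10 kg (cargo aircraft limit, Code H-3) — within limit.
The segregation rule (Code H-1 with Code H-8) does not apply to Code H-6 with Code H-3.
Every hazard code is within its cargo aircraft limit and no segregation rule is violated.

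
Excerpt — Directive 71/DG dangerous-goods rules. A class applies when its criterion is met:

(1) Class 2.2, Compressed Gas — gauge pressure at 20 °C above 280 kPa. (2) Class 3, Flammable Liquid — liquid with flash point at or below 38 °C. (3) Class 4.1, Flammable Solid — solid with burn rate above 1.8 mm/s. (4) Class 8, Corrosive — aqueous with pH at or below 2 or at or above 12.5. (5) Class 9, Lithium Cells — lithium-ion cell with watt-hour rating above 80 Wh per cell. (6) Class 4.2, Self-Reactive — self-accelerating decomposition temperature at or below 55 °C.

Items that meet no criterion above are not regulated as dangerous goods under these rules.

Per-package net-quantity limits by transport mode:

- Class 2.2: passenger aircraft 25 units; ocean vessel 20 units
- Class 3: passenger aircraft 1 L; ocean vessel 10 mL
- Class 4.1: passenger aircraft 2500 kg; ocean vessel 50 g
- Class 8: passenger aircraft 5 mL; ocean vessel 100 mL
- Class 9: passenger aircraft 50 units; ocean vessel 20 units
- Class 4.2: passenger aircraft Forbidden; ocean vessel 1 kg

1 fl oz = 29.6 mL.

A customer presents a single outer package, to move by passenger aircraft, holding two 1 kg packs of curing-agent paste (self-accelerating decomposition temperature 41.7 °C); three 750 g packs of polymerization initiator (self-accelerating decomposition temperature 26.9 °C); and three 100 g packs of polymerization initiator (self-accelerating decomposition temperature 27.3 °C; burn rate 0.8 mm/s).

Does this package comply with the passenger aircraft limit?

Curing-agent paste: self-accelerating decomposition temperature 41.7 °C ≤ 55 °C → Class 4.2 (Self-Reactive).
Polymerization initiator: self-accelerating decomposition temperature 26.9 °C ≤ 55 °C → Class 4.2 (Self-Reactive).
Self-accelerating decomposition temperature 27.3 °C meets the Class 4.2 criterion (Self-Reactive), so the polymerization initiator is Class 4.2.
Total Class 4.2: (two 1 kg packs = 2 kg) + (three 750 g packs = 2.25 kg) + (three 100 g packs = 300 g) = 4.55 kg.
By passenger aircraft, Class 4.2 is Forbidden regardless of quantity.

No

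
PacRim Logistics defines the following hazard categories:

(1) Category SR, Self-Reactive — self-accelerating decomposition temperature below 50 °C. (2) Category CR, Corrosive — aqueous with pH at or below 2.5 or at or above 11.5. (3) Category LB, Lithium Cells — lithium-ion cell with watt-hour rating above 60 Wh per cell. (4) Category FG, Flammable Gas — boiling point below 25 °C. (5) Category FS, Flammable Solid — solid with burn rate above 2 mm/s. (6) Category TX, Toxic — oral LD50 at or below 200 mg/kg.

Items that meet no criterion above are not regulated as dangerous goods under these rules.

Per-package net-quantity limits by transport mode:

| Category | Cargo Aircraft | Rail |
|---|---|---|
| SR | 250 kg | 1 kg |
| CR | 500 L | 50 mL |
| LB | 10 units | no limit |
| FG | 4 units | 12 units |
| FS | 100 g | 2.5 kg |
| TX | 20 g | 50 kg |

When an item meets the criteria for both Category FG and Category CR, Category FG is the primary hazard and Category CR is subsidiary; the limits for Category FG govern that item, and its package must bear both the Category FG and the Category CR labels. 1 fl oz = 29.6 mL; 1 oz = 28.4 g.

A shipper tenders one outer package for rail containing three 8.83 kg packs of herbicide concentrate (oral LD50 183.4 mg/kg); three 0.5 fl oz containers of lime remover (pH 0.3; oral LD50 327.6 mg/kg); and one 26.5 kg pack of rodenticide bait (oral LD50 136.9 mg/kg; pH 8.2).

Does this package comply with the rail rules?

With oral LD50 183.4 mg/kg (≤ 200 mg/kg), the herbicide concentrate falls in Category TX.
Lime remover: pH 0.3 ≤ 2.5 → Category CR (Corrosive).
Oral LD50 136.9 mg/kg meets the Category TX criterion (Toxic), so the rodenticide bait is Category TX.
Total Category TX: (three 8.83 kg packs = 26.49 kg) + 26.5 kg = 52.99 kg.
52.99 kg > 50 kg (rail limit, Category TX) — over the limit.
Category CR quantity: three 0.5 fl oz containers = 44.4 mL.
44.4 mL is within the rail limit of 50 mL for Category CR.

No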